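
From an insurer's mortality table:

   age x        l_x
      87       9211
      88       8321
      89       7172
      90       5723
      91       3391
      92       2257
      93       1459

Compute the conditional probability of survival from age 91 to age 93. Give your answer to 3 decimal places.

0.430

We want 2p91 = l_93/l_91.
The conditional survival probability is l_93/l_91 = 1459/3391 = 0.430257.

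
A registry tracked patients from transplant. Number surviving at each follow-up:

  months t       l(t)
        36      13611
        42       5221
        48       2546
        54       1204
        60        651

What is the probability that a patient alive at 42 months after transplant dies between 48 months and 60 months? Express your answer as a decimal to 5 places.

This is the probability of reaching 48 but not 60, conditional on being alive at 42: (l(48) − l(60)) / l(42).
= (2546 − 651) / 5221 = 1895 / 5221 = 0.362957.

0.36296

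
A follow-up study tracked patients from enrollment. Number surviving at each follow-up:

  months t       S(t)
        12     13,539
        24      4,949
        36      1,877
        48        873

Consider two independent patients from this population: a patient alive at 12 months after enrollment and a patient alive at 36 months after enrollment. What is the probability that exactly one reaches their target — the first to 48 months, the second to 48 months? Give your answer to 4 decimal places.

p₁ = S(48)/S(12) = 873/13,539 = 0.064480; p₂ = S(48)/S(36) = 873/1,877 = 0.465104.
P(exactly one) = p₁(1−p₂) + (1−p₁)p₂ = 0.034490 + 0.435114 = 0.469604.

0.4696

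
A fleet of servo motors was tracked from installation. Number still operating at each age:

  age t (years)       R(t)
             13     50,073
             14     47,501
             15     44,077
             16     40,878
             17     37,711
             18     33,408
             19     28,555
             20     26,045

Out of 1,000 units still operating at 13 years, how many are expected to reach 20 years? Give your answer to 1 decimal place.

520.1

The relevant probability is 26,045/50,073 = 0.520141.
Expected number = 1,000 × 0.520141 = 520.1.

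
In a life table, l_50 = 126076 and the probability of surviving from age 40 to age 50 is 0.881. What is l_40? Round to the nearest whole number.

143106

l_40 = l_50 / p = 126076 / 0.881 = 143106.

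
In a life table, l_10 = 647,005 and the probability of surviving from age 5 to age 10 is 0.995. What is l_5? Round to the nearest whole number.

l_5 = l_10 / p = 647,005 / 0.995 = 650256.

650256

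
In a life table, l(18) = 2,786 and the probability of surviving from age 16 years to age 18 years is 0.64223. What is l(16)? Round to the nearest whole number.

4338

l(16) = l(18) / p = 2,786 / 0.64223 = 4338.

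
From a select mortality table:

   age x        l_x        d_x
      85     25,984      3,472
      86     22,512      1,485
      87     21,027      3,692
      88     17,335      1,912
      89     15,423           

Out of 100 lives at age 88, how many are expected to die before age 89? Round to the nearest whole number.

11

The relevant probability is 1 − 15,423/17,335 = 0.110297.
Expected number = 100 × 0.110297 = 11.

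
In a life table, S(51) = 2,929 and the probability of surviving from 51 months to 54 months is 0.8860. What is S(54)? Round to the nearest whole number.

S(54) = S(51) × p = 2,929 × 0.8860 = 2595.

2595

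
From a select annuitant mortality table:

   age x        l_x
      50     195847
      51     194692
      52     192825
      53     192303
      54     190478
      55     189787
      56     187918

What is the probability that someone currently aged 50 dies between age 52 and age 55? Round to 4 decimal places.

We want 2|3q50 = (l_52 − l_55)/l_50.
This is the probability of reaching 52 but not 55, conditional on being alive at 50: (l_52 − l_55) / l_50.
= (192825 − 189787) / 195847 = 3038 / 195847 = 0.015512.

0.0155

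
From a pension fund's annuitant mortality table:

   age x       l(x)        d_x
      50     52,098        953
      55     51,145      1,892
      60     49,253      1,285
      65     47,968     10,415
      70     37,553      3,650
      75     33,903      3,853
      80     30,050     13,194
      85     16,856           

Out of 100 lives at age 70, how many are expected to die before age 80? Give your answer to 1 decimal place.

20.0

The relevant probability is 1 − 30,050/37,553 = 0.199798.
Expected number = 100 × 0.199798 = 20.0.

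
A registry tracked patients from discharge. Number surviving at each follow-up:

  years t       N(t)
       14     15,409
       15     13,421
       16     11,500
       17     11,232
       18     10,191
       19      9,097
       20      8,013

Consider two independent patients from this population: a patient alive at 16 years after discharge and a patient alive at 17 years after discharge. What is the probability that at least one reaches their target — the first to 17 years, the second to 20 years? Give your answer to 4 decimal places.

0.9933

p₁ = N(17)/N(16) = 11,232/11,500 = 0.976696; p₂ = N(20)/N(17) = 8,013/11,232 = 0.713408.
P(at least one) = 1 − (1−p₁)(1−p₂) = 1 − 0.023304 × 0.286592 = 0.993321.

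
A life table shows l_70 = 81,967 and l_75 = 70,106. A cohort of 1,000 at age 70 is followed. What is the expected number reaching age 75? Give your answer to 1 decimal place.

855.3

The relevant probability is 70,106/81,967 = 0.855295.
Expected number = 1,000 × 0.855295 = 855.3.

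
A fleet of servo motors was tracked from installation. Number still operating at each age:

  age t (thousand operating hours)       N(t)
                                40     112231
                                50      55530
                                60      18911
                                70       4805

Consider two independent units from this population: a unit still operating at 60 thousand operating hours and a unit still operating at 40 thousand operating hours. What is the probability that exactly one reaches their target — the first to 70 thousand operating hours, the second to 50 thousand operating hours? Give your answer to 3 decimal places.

p₁ = N(70)/N(60) = 4805/18911 = 0.254085; p₂ = N(50)/N(40) = 55530/112231 = 0.494783.
P(exactly one) = p₁(1−p₂) + (1−p₁)p₂ = 0.128368 + 0.369066 = 0.497434.

0.497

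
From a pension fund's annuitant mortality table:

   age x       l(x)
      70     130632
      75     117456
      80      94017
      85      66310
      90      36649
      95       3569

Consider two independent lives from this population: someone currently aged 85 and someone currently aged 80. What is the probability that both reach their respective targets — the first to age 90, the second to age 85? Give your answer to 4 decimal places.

p₁ = l(90)/l(85) = 36649/66310 = 0.552692; p₂ = l(85)/l(80) = 66310/94017 = 0.705298.
P(both) = p₁ × p₂ = 0.552692 × 0.705298 = 0.389813.

0.3898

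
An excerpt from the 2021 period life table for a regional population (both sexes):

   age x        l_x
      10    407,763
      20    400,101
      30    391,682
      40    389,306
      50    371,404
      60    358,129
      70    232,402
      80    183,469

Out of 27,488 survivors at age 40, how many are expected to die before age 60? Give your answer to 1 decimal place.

The relevant probability is 1 − 358,129/389,306 = 0.080084.
Expected number = 27,488 × 0.080084 = 2201.3.

2201.3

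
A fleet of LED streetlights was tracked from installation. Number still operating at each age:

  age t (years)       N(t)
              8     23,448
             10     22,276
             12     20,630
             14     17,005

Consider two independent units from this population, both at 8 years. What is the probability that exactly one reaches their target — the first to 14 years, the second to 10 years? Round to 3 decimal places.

0.297

p₁ = N(14)/N(8) = 17,005/23,448 = 0.725222; p₂ = N(10)/N(8) = 22,276/23,448 = 0.950017.
P(exactly one) = p₁(1−p₂) + (1−p₁)p₂ = 0.036249 + 0.261044 = 0.297293.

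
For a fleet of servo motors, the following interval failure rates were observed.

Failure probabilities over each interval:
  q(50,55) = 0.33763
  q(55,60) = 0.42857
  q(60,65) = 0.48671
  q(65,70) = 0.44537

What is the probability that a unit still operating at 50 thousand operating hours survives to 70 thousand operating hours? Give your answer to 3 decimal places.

The overall survival probability is (1 − 0.33763) × (1 − 0.42857) × (1 − 0.48671) × (1 − 0.44537).
= 0.66237 × 0.57143 × 0.51329 × 0.55463 = 0.107753.

0.108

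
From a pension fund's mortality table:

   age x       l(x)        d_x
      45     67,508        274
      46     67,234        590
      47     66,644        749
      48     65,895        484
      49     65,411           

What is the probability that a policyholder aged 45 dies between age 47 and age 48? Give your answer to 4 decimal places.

This is the probability of reaching 47 but not 48, conditional on being alive at 45: (l(47) − l(48)) / l(45).
= (66,644 − 65,895) / 67,508 = 749 / 67,508 = 0.011095.

0.0111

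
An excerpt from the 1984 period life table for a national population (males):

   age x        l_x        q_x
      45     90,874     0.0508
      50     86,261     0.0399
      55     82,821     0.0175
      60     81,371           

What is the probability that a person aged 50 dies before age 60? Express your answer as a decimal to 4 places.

P(die before 60 | alive at 50) = 1 − l_60/l_50 = 1 − 81,371/86,261 = (4,890)/86,261 = 0.056688.

0.0567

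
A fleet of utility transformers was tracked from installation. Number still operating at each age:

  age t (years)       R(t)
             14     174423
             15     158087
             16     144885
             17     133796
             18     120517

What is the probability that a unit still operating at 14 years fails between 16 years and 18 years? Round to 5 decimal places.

This is the probability of reaching 16 but not 18, conditional on being operational at 14: (R(16) − R(18)) / R(14).
= (144885 − 120517) / 174423 = 24368 / 174423 = 0.139706.

0.13971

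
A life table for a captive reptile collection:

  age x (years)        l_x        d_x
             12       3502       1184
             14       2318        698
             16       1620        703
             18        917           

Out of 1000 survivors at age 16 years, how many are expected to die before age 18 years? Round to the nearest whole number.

The relevant probability is 1 − 917/1620 = 0.433951.
Expected number = 1000 × 0.433951 = 434.

434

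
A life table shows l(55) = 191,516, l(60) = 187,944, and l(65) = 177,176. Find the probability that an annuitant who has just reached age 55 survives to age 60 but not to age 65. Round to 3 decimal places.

This is the probability of reaching 60 but not 65, conditional on being alive at 55: (l(60) − l(65)) / l(55).
= (187,944 − 177,176) / 191,516 = 10,768 / 191,516 = 0.056225.

0.056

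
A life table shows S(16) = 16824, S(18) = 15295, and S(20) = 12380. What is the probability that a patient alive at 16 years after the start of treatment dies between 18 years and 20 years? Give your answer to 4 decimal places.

0.1733

This is the probability of reaching 18 but not 20, conditional on being alive at 16: (S(18) − S(20)) / S(16).
= (15295 − 12380) / 16824 = 2915 / 16824 = 0.173264.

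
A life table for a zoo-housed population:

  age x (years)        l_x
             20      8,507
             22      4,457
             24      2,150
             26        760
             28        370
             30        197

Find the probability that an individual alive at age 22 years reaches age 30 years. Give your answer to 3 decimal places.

The conditional survival probability is l_30/l_22 = 197/4,457 = 0.044200.

0.044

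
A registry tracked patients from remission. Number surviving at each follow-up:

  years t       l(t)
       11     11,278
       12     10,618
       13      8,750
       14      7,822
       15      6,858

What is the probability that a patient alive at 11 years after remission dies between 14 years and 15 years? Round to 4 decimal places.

This is the probability of reaching 14 but not 15, conditional on being alive at 11: (l(14) − l(15)) / l(11).
= (7,822 − 6,858) / 11,278 = 964 / 11,278 = 0.085476.

0.0855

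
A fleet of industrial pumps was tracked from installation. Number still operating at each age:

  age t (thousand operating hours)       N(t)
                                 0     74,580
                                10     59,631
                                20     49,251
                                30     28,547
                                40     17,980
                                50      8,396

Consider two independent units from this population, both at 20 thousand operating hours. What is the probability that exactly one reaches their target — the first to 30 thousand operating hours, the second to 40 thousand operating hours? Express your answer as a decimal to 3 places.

0.521

p₁ = N(30)/N(20) = 28,547/49,251 = 0.579623; p₂ = N(40)/N(20) = 17,980/49,251 = 0.365069.
P(exactly one) = p₁(1−p₂) + (1−p₁)p₂ = 0.368021 + 0.153467 = 0.521487.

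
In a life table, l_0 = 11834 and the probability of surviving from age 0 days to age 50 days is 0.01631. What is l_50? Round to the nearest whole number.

l_50 = l_0 × p = 11834 × 0.01631 = 193.

193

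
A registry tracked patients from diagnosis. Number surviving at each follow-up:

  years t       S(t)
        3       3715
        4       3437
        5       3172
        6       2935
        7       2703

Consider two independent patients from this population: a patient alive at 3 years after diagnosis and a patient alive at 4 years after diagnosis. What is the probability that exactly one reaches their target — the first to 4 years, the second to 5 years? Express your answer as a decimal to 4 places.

0.1404

p₁ = S(4)/S(3) = 3437/3715 = 0.925168; p₂ = S(5)/S(4) = 3172/3437 = 0.922898.
P(exactly one) = p₁(1−p₂) + (1−p₁)p₂ = 0.071332 + 0.069062 = 0.140395.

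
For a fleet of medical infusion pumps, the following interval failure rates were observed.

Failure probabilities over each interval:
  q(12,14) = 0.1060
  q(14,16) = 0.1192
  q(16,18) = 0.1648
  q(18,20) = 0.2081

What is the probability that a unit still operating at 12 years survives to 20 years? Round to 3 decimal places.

P(survive 12→20) = (1 − 0.1060) × (1 − 0.1192) × (1 − 0.1648) × (1 − 0.2081).
= 0.8940 × 0.8808 × 0.8352 × 0.7919 = 0.520806.

0.521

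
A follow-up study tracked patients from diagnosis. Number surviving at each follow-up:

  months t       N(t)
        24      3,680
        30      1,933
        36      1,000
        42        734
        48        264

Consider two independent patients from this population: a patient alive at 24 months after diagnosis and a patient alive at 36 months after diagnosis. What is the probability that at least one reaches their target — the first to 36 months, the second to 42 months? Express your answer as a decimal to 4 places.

0.8063

p₁ = N(36)/N(24) = 1,000/3,680 = 0.271739; p₂ = N(42)/N(36) = 734/1,000 = 0.734000.
P(at least one) = 1 − (1−p₁)(1−p₂) = 1 − 0.728261 × 0.266000 = 0.806283.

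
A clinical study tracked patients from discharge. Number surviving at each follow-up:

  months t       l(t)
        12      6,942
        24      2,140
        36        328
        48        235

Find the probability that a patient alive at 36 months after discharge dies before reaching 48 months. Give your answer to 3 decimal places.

0.284

P(die before 48 | alive at 36) = 1 − l(48)/l(36) = 1 − 235/328 = (93)/328 = 0.283537.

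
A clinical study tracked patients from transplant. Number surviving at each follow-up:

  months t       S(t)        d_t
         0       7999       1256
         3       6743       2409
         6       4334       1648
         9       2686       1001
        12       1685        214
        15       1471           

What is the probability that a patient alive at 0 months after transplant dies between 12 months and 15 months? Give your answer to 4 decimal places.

0.0268

This is the probability of reaching 12 but not 15, conditional on being alive at 0: (S(12) − S(15)) / S(0).
= (1685 − 1471) / 7999 = 214 / 7999 = 0.026753.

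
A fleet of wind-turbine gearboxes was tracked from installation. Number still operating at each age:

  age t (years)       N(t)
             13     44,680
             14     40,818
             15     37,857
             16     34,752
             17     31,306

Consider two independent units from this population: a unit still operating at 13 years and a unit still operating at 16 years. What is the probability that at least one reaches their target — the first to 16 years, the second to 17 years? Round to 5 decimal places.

0.97797

p₁ = N(16)/N(13) = 34,752/44,680 = 0.777798; p₂ = N(17)/N(16) = 31,306/34,752 = 0.900840.
P(at least one) = 1 − (1−p₁)(1−p₂) = 1 − 0.222202 × 0.099160 = 0.977966.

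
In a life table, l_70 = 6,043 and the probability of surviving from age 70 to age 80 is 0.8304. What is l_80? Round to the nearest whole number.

l_80 = l_70 × p = 6,043 × 0.8304 = 5018.

5018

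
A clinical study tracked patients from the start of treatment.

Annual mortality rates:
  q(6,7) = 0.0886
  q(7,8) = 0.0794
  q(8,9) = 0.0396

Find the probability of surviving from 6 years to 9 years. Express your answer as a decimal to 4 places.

Survival from 6 to 9 is the product of surviving each interval: (1 − 0.0886) × (1 − 0.0794) × (1 − 0.0396).
= 0.9114 × 0.9206 × 0.9604 = 0.805809.

0.8058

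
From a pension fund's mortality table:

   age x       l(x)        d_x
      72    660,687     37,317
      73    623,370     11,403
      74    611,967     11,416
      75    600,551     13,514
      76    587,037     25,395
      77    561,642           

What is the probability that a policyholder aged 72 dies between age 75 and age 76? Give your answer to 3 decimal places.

This is the probability of reaching 75 but not 76, conditional on being alive at 72: (l(75) − l(76)) / l(72).
= (600,551 − 587,037) / 660,687 = 13,514 / 660,687 = 0.020454.

0.020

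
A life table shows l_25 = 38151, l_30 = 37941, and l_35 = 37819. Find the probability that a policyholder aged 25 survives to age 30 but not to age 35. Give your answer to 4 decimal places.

0.0032

We want 5|5q25 = (l_30 − l_35)/l_25.
This is the probability of reaching 30 but not 35, conditional on being alive at 25: (l_30 − l_35) / l_25.
= (37941 − 37819) / 38151 = 122 / 38151 = 0.003198.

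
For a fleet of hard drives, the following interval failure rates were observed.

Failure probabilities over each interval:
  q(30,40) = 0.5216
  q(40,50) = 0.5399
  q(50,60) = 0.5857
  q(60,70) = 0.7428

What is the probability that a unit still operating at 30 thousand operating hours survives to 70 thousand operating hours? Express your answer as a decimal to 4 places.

0.0235

Chaining the interval survival probabilities: (1 − 0.5216) × (1 − 0.5399) × (1 − 0.5857) × (1 − 0.7428).
= 0.4784 × 0.4601 × 0.4143 × 0.2572 = 0.023455.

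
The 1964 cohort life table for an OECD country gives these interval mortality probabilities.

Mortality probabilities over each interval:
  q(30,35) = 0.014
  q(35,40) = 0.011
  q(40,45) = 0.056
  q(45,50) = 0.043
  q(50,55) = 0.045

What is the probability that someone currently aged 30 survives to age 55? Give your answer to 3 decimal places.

0.841

Survival from 30 to 55 is the product of surviving each interval: (1 − 0.014) × (1 − 0.011) × (1 − 0.056) × (1 − 0.043) × (1 − 0.045).
= 0.986 × 0.989 × 0.944 × 0.957 × 0.955 = 0.841319.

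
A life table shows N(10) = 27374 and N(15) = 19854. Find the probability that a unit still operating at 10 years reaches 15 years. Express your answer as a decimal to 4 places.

0.7253

The conditional survival probability is N(15)/N(10) = 19854/27374 = 0.725287.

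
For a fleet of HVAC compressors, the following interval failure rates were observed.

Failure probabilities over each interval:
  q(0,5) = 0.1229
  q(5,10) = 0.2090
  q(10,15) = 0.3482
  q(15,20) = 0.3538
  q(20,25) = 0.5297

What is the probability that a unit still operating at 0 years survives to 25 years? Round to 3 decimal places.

The overall survival probability is (1 − 0.1229) × (1 − 0.2090) × (1 − 0.3482) × (1 − 0.3538) × (1 − 0.5297).
= 0.8771 × 0.7910 × 0.6518 × 0.6462 × 0.4703 = 0.137430.

0.137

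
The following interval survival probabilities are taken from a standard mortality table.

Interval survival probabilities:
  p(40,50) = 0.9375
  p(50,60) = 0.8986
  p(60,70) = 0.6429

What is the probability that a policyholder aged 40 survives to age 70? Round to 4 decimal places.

Chaining the interval survival probabilities: 0.9375 × 0.8986 × 0.6429.
= 0.541603.

0.5416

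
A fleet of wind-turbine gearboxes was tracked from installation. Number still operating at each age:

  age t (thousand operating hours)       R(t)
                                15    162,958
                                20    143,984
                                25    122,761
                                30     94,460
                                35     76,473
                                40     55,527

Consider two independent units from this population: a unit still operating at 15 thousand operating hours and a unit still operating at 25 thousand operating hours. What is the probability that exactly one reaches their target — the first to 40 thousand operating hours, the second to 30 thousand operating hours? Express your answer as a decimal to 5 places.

0.58583

p₁ = R(40)/R(15) = 55,527/162,958 = 0.340744; p₂ = R(30)/R(25) = 94,460/122,761 = 0.769463.
P(exactly one) = p₁(1−p₂) + (1−p₁)p₂ = 0.078554 + 0.507273 = 0.585827.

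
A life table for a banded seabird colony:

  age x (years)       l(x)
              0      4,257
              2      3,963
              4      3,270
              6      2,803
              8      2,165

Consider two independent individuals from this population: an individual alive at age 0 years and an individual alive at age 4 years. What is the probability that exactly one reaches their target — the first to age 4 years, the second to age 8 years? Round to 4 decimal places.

0.4131

p₁ = l(4)/l(0) = 3,270/4,257 = 0.768147; p₂ = l(8)/l(4) = 2,165/3,270 = 0.662080.
P(exactly one) = p₁(1−p₂) + (1−p₁)p₂ = 0.259572 + 0.153505 = 0.413077.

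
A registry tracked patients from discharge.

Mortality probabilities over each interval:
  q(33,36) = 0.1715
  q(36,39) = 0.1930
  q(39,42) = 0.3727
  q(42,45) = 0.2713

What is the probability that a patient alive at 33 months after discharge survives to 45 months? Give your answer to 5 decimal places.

Chaining the interval survival probabilities: (1 − 0.1715) × (1 − 0.1930) × (1 − 0.3727) × (1 − 0.2713).
= 0.8285 × 0.8070 × 0.6273 × 0.7287 = 0.305626.

0.30563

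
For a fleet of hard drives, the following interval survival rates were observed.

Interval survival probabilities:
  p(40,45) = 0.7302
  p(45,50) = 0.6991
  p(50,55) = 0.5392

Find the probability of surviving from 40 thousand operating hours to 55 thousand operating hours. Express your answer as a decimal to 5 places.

0.27525

P(survive 40→55) = 0.7302 × 0.6991 × 0.5392.
= 0.275252.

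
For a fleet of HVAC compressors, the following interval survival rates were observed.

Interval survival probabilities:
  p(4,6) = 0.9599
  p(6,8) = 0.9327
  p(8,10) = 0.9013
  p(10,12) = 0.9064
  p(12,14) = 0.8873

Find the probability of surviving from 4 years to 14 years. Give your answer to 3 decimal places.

0.649

Chaining the interval survival probabilities: 0.9599 × 0.9327 × 0.9013 × 0.9064 × 0.8873.
= 0.648975.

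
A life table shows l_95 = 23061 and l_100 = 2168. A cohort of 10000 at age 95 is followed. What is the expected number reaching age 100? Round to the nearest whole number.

940

The relevant probability is 2168/23061 = 0.094012.
Expected number = 10000 × 0.094012 = 940.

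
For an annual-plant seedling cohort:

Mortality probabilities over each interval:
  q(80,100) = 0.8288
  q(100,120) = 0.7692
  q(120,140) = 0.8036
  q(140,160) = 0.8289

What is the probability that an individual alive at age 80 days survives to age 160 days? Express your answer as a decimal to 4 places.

The overall survival probability is (1 − 0.8288) × (1 − 0.7692) × (1 − 0.8036) × (1 − 0.8289).
= 0.1712 × 0.2308 × 0.1964 × 0.1711 = 0.001328.

0.0013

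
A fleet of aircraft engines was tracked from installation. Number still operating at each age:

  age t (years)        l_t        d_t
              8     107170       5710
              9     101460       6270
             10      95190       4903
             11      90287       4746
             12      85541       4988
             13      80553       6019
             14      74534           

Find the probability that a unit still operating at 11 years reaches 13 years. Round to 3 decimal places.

The conditional survival probability is l_13/l_11 = 80553/90287 = 0.892188.

0.892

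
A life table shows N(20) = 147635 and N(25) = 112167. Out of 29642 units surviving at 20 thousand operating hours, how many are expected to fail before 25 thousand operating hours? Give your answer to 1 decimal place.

The relevant probability is 1 − 112167/147635 = 0.240241.
Expected number = 29642 × 0.240241 = 7121.2.

7121.2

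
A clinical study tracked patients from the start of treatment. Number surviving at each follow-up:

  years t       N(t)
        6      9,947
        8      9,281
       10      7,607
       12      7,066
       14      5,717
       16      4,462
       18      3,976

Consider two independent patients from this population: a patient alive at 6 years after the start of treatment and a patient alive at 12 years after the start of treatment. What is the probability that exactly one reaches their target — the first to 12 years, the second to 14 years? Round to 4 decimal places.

0.3700

p₁ = N(12)/N(6) = 7,066/9,947 = 0.710365; p₂ = N(14)/N(12) = 5,717/7,066 = 0.809086.
P(exactly one) = p₁(1−p₂) + (1−p₁)p₂ = 0.135619 + 0.234340 = 0.369958.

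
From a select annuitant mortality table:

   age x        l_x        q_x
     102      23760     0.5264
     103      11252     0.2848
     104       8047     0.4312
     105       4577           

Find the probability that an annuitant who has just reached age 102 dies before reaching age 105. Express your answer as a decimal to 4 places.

P(die before 105 | alive at 102) = 1 − l_105/l_102 = 1 − 4577/23760 = (19183)/23760 = 0.807365.

0.8074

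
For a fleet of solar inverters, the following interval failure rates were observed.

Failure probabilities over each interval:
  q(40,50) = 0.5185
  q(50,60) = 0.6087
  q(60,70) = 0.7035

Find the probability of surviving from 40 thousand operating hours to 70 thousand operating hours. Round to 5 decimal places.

0.05586

Chaining the interval survival probabilities: (1 − 0.5185) × (1 − 0.6087) × (1 − 0.7035).
= 0.4815 × 0.3913 × 0.2965 = 0.055864.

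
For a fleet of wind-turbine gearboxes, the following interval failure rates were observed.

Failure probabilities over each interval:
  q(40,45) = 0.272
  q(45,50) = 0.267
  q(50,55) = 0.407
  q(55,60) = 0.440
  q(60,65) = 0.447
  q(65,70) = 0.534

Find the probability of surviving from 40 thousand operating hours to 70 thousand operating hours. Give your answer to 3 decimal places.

P(survive 40→70) = (1 − 0.272) × (1 − 0.267) × (1 − 0.407) × (1 − 0.440) × (1 − 0.447) × (1 − 0.534).
= 0.728 × 0.733 × 0.593 × 0.560 × 0.553 × 0.466 = 0.045666.

0.046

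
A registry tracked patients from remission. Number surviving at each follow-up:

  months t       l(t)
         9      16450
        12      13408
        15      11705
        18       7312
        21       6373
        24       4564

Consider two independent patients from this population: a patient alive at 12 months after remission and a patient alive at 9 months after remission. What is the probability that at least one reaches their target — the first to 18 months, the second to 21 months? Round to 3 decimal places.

0.721

p₁ = l(18)/l(12) = 7312/13408 = 0.545346; p₂ = l(21)/l(9) = 6373/16450 = 0.387416.
P(at least one) = 1 − (1−p₁)(1−p₂) = 1 − 0.454654 × 0.612584 = 0.721486.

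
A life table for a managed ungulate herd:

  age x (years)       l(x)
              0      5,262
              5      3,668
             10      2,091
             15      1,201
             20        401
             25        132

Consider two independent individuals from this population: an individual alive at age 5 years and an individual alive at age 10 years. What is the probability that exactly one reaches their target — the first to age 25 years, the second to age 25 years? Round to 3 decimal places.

p₁ = l(25)/l(5) = 132/3,668 = 0.035987; p₂ = l(25)/l(10) = 132/2,091 = 0.063128.
P(exactly one) = p₁(1−p₂) + (1−p₁)p₂ = 0.033715 + 0.060856 = 0.094571.

0.095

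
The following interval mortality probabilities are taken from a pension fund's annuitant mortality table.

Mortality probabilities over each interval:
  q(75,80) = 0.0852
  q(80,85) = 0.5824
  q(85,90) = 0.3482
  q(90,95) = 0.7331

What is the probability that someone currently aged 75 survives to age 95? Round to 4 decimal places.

0.0665

The overall survival probability is (1 − 0.0852) × (1 − 0.5824) × (1 − 0.3482) × (1 − 0.7331).
= 0.9148 × 0.4176 × 0.6518 × 0.2669 = 0.066458.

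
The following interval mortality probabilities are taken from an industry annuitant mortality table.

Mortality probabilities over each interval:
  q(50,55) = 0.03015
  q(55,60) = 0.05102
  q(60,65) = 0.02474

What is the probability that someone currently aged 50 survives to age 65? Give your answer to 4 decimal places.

Chaining the interval survival probabilities: (1 − 0.03015) × (1 − 0.05102) × (1 − 0.02474).
= 0.96985 × 0.94898 × 0.97526 = 0.897598.

0.8976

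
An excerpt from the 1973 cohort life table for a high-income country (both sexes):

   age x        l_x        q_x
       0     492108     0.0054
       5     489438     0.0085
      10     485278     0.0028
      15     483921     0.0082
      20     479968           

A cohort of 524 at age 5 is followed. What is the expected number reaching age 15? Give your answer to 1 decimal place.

The relevant probability is 483921/489438 = 0.988728.
Expected number = 524 × 0.988728 = 518.1.

518.1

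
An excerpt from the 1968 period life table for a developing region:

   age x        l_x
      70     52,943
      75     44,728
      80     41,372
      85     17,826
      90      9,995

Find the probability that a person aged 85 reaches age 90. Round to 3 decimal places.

We want 5p85 = l_90/l_85.
The conditional survival probability is l_90/l_85 = 9,995/17,826 = 0.560698.

0.561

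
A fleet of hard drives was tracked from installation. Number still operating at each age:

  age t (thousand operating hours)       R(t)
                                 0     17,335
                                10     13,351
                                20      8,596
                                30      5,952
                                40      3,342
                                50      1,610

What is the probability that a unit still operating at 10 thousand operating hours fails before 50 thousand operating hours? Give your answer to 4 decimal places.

P(fail before 50 | operational at 10) = 1 − R(50)/R(10) = 1 − 1,610/13,351 = (11,741)/13,351 = 0.879410.

0.8794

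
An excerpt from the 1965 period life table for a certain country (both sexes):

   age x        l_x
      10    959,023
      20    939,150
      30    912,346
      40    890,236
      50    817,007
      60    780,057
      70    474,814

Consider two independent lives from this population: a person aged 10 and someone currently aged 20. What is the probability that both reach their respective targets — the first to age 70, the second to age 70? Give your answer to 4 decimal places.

0.2503

p₁ = l_70/l_10 = 474,814/959,023 = 0.495102; p₂ = l_70/l_20 = 474,814/939,150 = 0.505578.
P(both) = p₁ × p₂ = 0.495102 × 0.505578 = 0.250313.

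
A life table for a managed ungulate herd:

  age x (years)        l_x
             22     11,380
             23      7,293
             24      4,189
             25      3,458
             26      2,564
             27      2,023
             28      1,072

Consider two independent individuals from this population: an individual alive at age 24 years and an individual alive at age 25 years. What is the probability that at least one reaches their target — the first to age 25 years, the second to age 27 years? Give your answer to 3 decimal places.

p₁ = l_25/l_24 = 3,458/4,189 = 0.825495; p₂ = l_27/l_25 = 2,023/3,458 = 0.585020.
P(at least one) = 1 − (1−p₁)(1−p₂) = 1 − 0.174505 × 0.414980 = 0.927584.

0.928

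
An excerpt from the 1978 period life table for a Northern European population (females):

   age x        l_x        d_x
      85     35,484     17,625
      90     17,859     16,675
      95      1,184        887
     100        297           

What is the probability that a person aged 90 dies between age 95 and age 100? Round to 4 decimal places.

0.0497

This is the probability of reaching 95 but not 100, conditional on being alive at 90: (l_95 − l_100) / l_90.
= (1,184 − 297) / 17,859 = 887 / 17,859 = 0.049667.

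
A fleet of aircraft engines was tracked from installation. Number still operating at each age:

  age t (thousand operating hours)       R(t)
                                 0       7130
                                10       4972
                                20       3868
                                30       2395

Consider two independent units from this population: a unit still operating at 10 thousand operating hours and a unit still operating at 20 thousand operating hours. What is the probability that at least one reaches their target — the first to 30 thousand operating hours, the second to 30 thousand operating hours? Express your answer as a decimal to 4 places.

p₁ = R(30)/R(10) = 2395/4972 = 0.481698; p₂ = R(30)/R(20) = 2395/3868 = 0.619183.
P(at least one) = 1 − (1−p₁)(1−p₂) = 1 − 0.518302 × 0.380817 = 0.802622.

0.8026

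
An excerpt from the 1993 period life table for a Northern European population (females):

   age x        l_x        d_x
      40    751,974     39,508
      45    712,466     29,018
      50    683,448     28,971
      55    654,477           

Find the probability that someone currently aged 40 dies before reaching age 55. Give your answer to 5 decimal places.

P(die before 55 | alive at 40) = 1 − l_55/l_40 = 1 − 654,477/751,974 = (97,497)/751,974 = 0.129655.

0.12965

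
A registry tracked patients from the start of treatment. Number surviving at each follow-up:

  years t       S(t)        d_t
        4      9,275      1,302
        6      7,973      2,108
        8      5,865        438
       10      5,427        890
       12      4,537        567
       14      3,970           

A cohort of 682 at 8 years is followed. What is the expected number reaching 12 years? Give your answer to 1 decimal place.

The relevant probability is 4,537/5,865 = 0.773572.
Expected number = 682 × 0.773572 = 527.6.

527.6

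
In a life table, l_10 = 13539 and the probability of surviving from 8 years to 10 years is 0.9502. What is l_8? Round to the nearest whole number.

14249

l_8 = l_10 / p = 13539 / 0.9502 = 14249.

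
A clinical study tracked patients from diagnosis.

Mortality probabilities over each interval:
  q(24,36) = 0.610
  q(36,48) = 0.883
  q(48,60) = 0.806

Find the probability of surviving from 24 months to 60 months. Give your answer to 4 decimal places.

0.0089

P(survive 24→60) = (1 − 0.610) × (1 − 0.883) × (1 − 0.806).
= 0.390 × 0.117 × 0.194 = 0.008852.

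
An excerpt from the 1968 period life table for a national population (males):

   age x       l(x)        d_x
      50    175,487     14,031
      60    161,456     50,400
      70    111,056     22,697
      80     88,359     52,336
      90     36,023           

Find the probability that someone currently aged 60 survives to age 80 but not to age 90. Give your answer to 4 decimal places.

0.3242

This is the probability of reaching 80 but not 90, conditional on being alive at 60: (l(80) − l(90)) / l(60).
= (88,359 − 36,023) / 161,456 = 52,336 / 161,456 = 0.324150.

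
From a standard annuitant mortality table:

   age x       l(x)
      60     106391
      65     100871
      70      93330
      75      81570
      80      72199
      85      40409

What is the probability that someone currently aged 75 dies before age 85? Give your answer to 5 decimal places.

P(die before 85 | alive at 75) = 1 − l(85)/l(75) = 1 − 40409/81570 = (41161)/81570 = 0.504610.

0.50461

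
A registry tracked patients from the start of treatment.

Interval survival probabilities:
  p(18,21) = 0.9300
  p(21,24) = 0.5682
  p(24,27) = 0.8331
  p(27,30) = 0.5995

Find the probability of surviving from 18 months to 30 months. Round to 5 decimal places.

0.26392

The overall survival probability is 0.9300 × 0.5682 × 0.8331 × 0.5995.
= 0.263919.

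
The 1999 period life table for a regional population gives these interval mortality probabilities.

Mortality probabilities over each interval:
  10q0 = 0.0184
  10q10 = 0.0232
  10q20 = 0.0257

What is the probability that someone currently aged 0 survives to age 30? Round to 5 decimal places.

Survival from 0 to 30 is the product of surviving each interval: (1 − 0.0184) × (1 − 0.0232) × (1 − 0.0257).
= 0.9816 × 0.9768 × 0.9743 = 0.934185.

0.93419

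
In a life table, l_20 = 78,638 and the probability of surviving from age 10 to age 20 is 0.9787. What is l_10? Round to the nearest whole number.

l_10 = l_20 / p = 78,638 / 0.9787 = 80349.

80349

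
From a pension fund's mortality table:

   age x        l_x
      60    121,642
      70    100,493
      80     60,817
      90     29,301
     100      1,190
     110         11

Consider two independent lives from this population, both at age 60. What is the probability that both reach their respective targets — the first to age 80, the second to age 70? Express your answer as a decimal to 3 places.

0.413

p₁ = l_80/l_60 = 60,817/121,642 = 0.499967; p₂ = l_70/l_60 = 100,493/121,642 = 0.826137.
P(both) = p₁ × p₂ = 0.499967 × 0.826137 = 0.413041.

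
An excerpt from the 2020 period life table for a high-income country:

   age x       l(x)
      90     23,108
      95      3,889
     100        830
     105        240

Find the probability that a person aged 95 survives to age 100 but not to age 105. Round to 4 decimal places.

This is the probability of reaching 100 but not 105, conditional on being alive at 95: (l(100) − l(105)) / l(95).
= (830 − 240) / 3,889 = 590 / 3,889 = 0.151710.

0.1517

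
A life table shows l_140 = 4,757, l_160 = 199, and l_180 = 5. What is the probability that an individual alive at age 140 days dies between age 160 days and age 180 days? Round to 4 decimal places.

0.0408

This is the probability of reaching 160 but not 180, conditional on being alive at 140: (l_160 − l_180) / l_140.
= (199 − 5) / 4,757 = 194 / 4,757 = 0.040782.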